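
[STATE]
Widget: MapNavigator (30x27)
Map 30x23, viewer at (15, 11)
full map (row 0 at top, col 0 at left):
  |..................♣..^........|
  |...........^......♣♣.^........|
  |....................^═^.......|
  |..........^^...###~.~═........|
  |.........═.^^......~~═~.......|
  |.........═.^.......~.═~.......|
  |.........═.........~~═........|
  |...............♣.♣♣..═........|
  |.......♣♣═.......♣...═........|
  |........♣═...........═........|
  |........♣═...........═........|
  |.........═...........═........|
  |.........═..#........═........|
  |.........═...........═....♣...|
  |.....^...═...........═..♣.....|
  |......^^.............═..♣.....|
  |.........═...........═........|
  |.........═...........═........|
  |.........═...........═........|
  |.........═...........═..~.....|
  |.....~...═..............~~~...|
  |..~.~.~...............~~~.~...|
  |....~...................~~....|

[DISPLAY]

                              
                              
..................♣..^........
...........^......♣♣.^........
....................^═^.......
..........^^...###~.~═........
.........═.^^......~~═~.......
.........═.^.......~.═~.......
.........═.........~~═........
...............♣.♣♣..═........
.......♣♣═.......♣...═........
........♣═...........═........
........♣═...........═........
.........═.....@.....═........
.........═..#........═........
.........═...........═....♣...
.....^...═...........═..♣.....
......^^.............═..♣.....
.........═...........═........
.........═...........═........
.........═...........═........
.........═...........═..~.....
.....~...═..............~~~...
..~.~.~...............~~~.~...
....~...................~~....
                              
                              


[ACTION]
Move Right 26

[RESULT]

                              
                              
....♣..^........              
....♣♣.^........              
......^═^.......              
.###~.~═........              
.....~~═~.......              
.....~.═~.......              
.....~~═........              
.♣.♣♣..═........              
...♣...═........              
.......═........              
.......═........              
.......═.......@              
.......═........              
.......═....♣...              
.......═..♣.....              
.......═..♣.....              
.......═........              
.......═........              
.......═........              
.......═..~.....              
..........~~~...              
........~~~.~...              
..........~~....              
                              
                              


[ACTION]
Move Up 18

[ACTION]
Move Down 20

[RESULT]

.♣.♣♣..═........              
...♣...═........              
.......═........              
.......═........              
.......═........              
.......═........              
.......═....♣...              
.......═..♣.....              
.......═..♣.....              
.......═........              
.......═........              
.......═........              
.......═..~.....              
..........~~~..@              
........~~~.~...              
..........~~....              
                              
                              
                              
                              
                              
                              
                              
                              
                              
                              
                              


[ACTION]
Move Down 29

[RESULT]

.......═........              
.......═........              
.......═........              
.......═........              
.......═....♣...              
.......═..♣.....              
.......═..♣.....              
.......═........              
.......═........              
.......═........              
.......═..~.....              
..........~~~...              
........~~~.~...              
..........~~...@              
                              
                              
                              
                              
                              
                              
                              
                              
                              
                              
                              
                              
                              


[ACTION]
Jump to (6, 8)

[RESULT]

                              
                              
                              
                              
                              
         ..................♣..
         ...........^......♣♣.
         ....................^
         ..........^^...###~.~
         .........═.^^......~~
         .........═.^.......~.
         .........═.........~~
         ...............♣.♣♣..
         ......@♣♣═.......♣...
         ........♣═...........
         ........♣═...........
         .........═...........
         .........═..#........
         .........═...........
         .....^...═...........
         ......^^.............
         .........═...........
         .........═...........
         .........═...........
         .........═...........
         .....~...═...........
         ..~.~.~..............


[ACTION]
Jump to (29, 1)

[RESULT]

                              
                              
                              
                              
                              
                              
                              
                              
                              
                              
                              
                              
....♣..^........              
....♣♣.^.......@              
......^═^.......              
.###~.~═........              
.....~~═~.......              
.....~.═~.......              
.....~~═........              
.♣.♣♣..═........              
...♣...═........              
.......═........              
.......═........              
.......═........              
.......═........              
.......═....♣...              
.......═..♣.....              


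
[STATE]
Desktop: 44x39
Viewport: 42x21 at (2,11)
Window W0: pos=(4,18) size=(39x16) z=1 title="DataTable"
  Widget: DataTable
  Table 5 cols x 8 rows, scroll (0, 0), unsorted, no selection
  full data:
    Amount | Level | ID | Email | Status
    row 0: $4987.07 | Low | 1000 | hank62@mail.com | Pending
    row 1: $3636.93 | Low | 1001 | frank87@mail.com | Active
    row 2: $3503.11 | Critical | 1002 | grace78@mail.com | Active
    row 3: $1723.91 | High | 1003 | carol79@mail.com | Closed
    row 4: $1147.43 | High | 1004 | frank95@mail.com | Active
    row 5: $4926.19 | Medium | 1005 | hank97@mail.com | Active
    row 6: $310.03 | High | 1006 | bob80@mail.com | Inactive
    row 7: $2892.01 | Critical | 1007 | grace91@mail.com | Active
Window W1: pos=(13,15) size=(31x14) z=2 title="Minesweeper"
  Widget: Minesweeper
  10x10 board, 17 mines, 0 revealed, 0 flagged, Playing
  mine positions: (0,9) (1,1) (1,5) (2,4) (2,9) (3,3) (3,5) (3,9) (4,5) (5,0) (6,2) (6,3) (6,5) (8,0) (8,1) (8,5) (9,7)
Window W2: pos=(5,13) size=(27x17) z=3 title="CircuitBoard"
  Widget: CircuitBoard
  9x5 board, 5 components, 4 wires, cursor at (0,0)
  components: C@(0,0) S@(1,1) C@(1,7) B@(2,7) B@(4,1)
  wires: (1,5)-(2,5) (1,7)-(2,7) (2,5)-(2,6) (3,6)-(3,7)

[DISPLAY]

                                          
                                          
   ┏━━━━━━━━━━━━━━━━━━━━━━━━━┓            
   ┃ CircuitBoard            ┃            
   ┠─────────────────────────┨━━━━━━━━━━━┓
   ┃   0 1 2 3 4 5 6 7 8     ┃           ┃
   ┃0  [C]                   ┃───────────┨
  ┏┃                         ┃           ┃
  ┃┃1       S               ·┃           ┃
  ┠┃                        │┃           ┃
  ┃┃2                       ·┃           ┃
  ┃┃                         ┃           ┃
  ┃┃3                        ┃           ┃
  ┃┃                         ┃           ┃
  ┃┃4       B                ┃           ┃
  ┃┃Cursor: (0,0)            ┃           ┃
  ┃┃                         ┃           ┃
  ┃┃                         ┃━━━━━━━━━━━┛
  ┃┗━━━━━━━━━━━━━━━━━━━━━━━━━┛0@mail.com┃ 
  ┃$2892.01│Critical│1007│grace91@mail.c┃ 
  ┃                                     ┃ 


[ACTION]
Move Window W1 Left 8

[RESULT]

                                          
                                          
   ┏━━━━━━━━━━━━━━━━━━━━━━━━━┓            
   ┃ CircuitBoard            ┃            
   ┠─────────────────────────┨━━━┓        
   ┃   0 1 2 3 4 5 6 7 8     ┃   ┃        
   ┃0  [C]                   ┃───┨        
  ┏┃                         ┃   ┃━━━━━━┓ 
  ┃┃1       S               ·┃   ┃      ┃ 
  ┠┃                        │┃   ┃──────┨ 
  ┃┃2                       ·┃   ┃      ┃ 
  ┃┃                         ┃   ┃──────┃ 
  ┃┃3                        ┃   ┃ail.co┃ 
  ┃┃                         ┃   ┃mail.c┃ 
  ┃┃4       B                ┃   ┃mail.c┃ 
  ┃┃Cursor: (0,0)            ┃   ┃mail.c┃ 
  ┃┃                         ┃   ┃mail.c┃ 
  ┃┃                         ┃━━━┛ail.co┃ 
  ┃┗━━━━━━━━━━━━━━━━━━━━━━━━━┛0@mail.com┃ 
  ┃$2892.01│Critical│1007│grace91@mail.c┃ 
  ┃                                     ┃ 


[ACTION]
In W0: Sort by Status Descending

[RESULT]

                                          
                                          
   ┏━━━━━━━━━━━━━━━━━━━━━━━━━┓            
   ┃ CircuitBoard            ┃            
   ┠─────────────────────────┨━━━┓        
   ┃   0 1 2 3 4 5 6 7 8     ┃   ┃        
   ┃0  [C]                   ┃───┨        
  ┏┃                         ┃   ┃━━━━━━┓ 
  ┃┃1       S               ·┃   ┃      ┃ 
  ┠┃                        │┃   ┃──────┨ 
  ┃┃2                       ·┃   ┃      ┃ 
  ┃┃                         ┃   ┃──────┃ 
  ┃┃3                        ┃   ┃ail.co┃ 
  ┃┃                         ┃   ┃il.com┃ 
  ┃┃4       B                ┃   ┃mail.c┃ 
  ┃┃Cursor: (0,0)            ┃   ┃mail.c┃ 
  ┃┃                         ┃   ┃mail.c┃ 
  ┃┃                         ┃━━━┛mail.c┃ 
  ┃┗━━━━━━━━━━━━━━━━━━━━━━━━━┛97@mail.co┃ 
  ┃$2892.01│Critical│1007│grace91@mail.c┃ 
  ┃                                     ┃ 


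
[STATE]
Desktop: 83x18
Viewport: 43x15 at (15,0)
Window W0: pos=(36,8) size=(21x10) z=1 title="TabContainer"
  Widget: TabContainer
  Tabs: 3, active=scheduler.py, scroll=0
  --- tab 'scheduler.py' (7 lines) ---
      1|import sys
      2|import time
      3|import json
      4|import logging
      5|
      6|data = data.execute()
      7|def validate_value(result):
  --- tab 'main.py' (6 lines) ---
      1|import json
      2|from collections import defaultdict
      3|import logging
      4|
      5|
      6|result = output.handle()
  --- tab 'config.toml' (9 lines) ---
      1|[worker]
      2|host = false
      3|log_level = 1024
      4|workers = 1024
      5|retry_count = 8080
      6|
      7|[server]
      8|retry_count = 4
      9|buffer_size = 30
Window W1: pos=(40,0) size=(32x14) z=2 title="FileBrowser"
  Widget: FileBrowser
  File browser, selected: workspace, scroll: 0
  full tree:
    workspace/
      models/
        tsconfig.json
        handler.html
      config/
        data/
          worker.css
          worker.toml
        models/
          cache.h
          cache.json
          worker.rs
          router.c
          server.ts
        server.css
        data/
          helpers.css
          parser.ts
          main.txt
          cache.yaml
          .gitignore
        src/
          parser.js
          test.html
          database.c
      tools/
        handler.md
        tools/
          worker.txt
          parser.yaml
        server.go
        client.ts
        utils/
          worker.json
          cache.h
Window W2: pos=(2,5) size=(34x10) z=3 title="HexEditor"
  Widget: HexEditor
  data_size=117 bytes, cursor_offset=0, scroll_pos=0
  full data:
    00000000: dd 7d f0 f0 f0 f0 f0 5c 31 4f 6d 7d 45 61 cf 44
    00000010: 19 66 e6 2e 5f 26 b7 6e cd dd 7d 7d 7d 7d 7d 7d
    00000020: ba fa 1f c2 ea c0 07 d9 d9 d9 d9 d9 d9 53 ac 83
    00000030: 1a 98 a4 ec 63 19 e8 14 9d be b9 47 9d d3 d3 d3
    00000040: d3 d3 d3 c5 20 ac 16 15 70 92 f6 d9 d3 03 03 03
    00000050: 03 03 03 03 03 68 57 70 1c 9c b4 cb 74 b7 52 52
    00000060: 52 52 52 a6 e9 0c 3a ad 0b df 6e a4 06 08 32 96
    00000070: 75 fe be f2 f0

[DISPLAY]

                         ┏━━━━━━━━━━━━━━━━━
                         ┃ FileBrowser     
                         ┠─────────────────
                         ┃> [-] workspace/ 
                         ┃    [+] models/  
━━━━━━━━━━━━━━━━━━━━┓    ┃    [+] config/  
                    ┃    ┃    [+] tools/   
────────────────────┨    ┃                 
 7d f0 f0 f0 f0 f0 5┃┏━━━┃                 
 66 e6 2e 5f 26 b7 6┃┃ Ta┃                 
 fa 1f c2 ea c0 07 d┃┠───┃                 
 98 a4 ec 63 19 e8 1┃┃[sc┃                 
 d3 d3 c5 20 ac 16 1┃┃───┃                 
 03 03 03 03 68 57 7┃┃imp┗━━━━━━━━━━━━━━━━━
━━━━━━━━━━━━━━━━━━━━┛┃import time        ┃ 


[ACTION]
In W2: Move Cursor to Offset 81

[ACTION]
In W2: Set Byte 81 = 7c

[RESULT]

                         ┏━━━━━━━━━━━━━━━━━
                         ┃ FileBrowser     
                         ┠─────────────────
                         ┃> [-] workspace/ 
                         ┃    [+] models/  
━━━━━━━━━━━━━━━━━━━━┓    ┃    [+] config/  
                    ┃    ┃    [+] tools/   
────────────────────┨    ┃                 
 7d f0 f0 f0 f0 f0 5┃┏━━━┃                 
 66 e6 2e 5f 26 b7 6┃┃ Ta┃                 
 fa 1f c2 ea c0 07 d┃┠───┃                 
 98 a4 ec 63 19 e8 1┃┃[sc┃                 
 d3 d3 c5 20 ac 16 1┃┃───┃                 
 7C 03 03 03 68 57 7┃┃imp┗━━━━━━━━━━━━━━━━━
━━━━━━━━━━━━━━━━━━━━┛┃import time        ┃ 


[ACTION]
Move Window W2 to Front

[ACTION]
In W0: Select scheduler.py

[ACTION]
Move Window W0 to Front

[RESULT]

                         ┏━━━━━━━━━━━━━━━━━
                         ┃ FileBrowser     
                         ┠─────────────────
                         ┃> [-] workspace/ 
                         ┃    [+] models/  
━━━━━━━━━━━━━━━━━━━━┓    ┃    [+] config/  
                    ┃    ┃    [+] tools/   
────────────────────┨    ┃                 
 7d f0 f0 f0 f0 f0 5┃┏━━━━━━━━━━━━━━━━━━━┓ 
 66 e6 2e 5f 26 b7 6┃┃ TabContainer      ┃ 
 fa 1f c2 ea c0 07 d┃┠───────────────────┨ 
 98 a4 ec 63 19 e8 1┃┃[scheduler.py]│ mai┃ 
 d3 d3 c5 20 ac 16 1┃┃───────────────────┃ 
 7C 03 03 03 68 57 7┃┃import sys         ┃━
━━━━━━━━━━━━━━━━━━━━┛┃import time        ┃ 


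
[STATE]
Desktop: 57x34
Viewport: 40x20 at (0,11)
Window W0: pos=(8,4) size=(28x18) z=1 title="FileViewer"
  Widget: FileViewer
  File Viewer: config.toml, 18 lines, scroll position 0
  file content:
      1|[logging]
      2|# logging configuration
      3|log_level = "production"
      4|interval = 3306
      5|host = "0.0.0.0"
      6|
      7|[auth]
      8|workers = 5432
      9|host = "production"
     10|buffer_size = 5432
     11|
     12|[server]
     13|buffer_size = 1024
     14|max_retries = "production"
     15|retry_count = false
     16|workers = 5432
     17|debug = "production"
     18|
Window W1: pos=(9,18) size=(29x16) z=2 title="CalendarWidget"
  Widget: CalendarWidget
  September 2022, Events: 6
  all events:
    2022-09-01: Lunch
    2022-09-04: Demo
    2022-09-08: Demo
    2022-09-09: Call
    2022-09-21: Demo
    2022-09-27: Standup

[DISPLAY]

        ┃host = "0.0.0.0"         ░┃    
        ┃                         ░┃    
        ┃[auth]                   ░┃    
        ┃workers = 5432           ░┃    
        ┃host = "production"      ░┃    
        ┃buffer_size = 5432       ░┃    
        ┃                         ░┃    
        ┃┏━━━━━━━━━━━━━━━━━━━━━━━━━━━┓  
        ┃┃ CalendarWidget            ┃  
        ┃┠───────────────────────────┨  
        ┗┃       September 2022      ┃  
         ┃Mo Tu We Th Fr Sa Su       ┃  
         ┃          1*  2  3  4*     ┃  
         ┃ 5  6  7  8*  9* 10 11     ┃  
         ┃12 13 14 15 16 17 18       ┃  
         ┃19 20 21* 22 23 24 25      ┃  
         ┃26 27* 28 29 30            ┃  
         ┃                           ┃  
         ┃                           ┃  
         ┃                           ┃  


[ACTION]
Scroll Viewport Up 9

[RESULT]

                                        
                                        
        ┏━━━━━━━━━━━━━━━━━━━━━━━━━━┓    
        ┃ FileViewer               ┃    
        ┠──────────────────────────┨    
        ┃[logging]                ▲┃    
        ┃# logging configuration  █┃    
        ┃log_level = "production" ░┃    
        ┃interval = 3306          ░┃    
        ┃host = "0.0.0.0"         ░┃    
        ┃                         ░┃    
        ┃[auth]                   ░┃    
        ┃workers = 5432           ░┃    
        ┃host = "production"      ░┃    
        ┃buffer_size = 5432       ░┃    
        ┃                         ░┃    
        ┃┏━━━━━━━━━━━━━━━━━━━━━━━━━━━┓  
        ┃┃ CalendarWidget            ┃  
        ┃┠───────────────────────────┨  
        ┗┃       September 2022      ┃  


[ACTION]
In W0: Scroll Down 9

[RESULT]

                                        
                                        
        ┏━━━━━━━━━━━━━━━━━━━━━━━━━━┓    
        ┃ FileViewer               ┃    
        ┠──────────────────────────┨    
        ┃host = "0.0.0.0"         ▲┃    
        ┃                         ░┃    
        ┃[auth]                   ░┃    
        ┃workers = 5432           ░┃    
        ┃host = "production"      ░┃    
        ┃buffer_size = 5432       ░┃    
        ┃                         ░┃    
        ┃[server]                 ░┃    
        ┃buffer_size = 1024       ░┃    
        ┃max_retries = "production░┃    
        ┃retry_count = false      ░┃    
        ┃┏━━━━━━━━━━━━━━━━━━━━━━━━━━━┓  
        ┃┃ CalendarWidget            ┃  
        ┃┠───────────────────────────┨  
        ┗┃       September 2022      ┃  


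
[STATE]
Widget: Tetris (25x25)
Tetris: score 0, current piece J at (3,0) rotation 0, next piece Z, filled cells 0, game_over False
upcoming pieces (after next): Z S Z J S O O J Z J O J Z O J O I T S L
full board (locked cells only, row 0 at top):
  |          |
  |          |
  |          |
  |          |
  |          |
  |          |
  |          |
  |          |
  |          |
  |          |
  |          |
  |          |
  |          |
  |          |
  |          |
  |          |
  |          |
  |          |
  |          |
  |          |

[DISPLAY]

   █      │Next:         
   ███    │▓▓            
          │ ▓▓           
          │              
          │              
          │              
          │Score:        
          │0             
          │              
          │              
          │              
          │              
          │              
          │              
          │              
          │              
          │              
          │              
          │              
          │              
          │              
          │              
          │              
          │              
          │              


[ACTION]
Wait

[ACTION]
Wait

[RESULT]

          │Next:         
          │▓▓            
   █      │ ▓▓           
   ███    │              
          │              
          │              
          │Score:        
          │0             
          │              
          │              
          │              
          │              
          │              
          │              
          │              
          │              
          │              
          │              
          │              
          │              
          │              
          │              
          │              
          │              
          │              


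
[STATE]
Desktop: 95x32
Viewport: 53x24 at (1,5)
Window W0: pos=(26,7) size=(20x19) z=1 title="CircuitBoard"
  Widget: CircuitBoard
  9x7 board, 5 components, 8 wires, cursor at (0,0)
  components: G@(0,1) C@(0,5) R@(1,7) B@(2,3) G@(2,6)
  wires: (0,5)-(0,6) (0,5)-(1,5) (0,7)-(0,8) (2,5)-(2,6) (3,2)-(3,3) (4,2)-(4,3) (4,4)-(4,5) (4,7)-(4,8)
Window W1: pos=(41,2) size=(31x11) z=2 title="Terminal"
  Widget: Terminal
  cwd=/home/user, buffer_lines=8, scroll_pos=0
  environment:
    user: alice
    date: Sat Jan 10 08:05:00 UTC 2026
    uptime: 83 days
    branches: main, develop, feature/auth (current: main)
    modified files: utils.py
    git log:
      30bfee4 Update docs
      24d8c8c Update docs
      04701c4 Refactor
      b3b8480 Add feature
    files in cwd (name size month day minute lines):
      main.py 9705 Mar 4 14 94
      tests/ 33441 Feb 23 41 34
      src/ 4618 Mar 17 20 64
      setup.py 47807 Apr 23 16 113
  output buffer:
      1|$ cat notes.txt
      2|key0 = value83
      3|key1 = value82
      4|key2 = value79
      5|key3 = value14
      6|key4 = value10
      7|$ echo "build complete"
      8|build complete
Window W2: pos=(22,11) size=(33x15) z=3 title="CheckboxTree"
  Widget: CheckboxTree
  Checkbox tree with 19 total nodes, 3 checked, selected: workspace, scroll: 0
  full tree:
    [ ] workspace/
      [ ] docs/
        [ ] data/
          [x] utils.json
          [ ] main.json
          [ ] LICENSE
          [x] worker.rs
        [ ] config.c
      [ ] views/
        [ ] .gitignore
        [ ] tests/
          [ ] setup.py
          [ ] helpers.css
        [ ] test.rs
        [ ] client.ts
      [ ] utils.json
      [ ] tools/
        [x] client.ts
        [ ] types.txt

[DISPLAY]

                                        ┃$ cat notes.
                                        ┃key0 = value
                         ┏━━━━━━━━━━━━━━┃key1 = value
                         ┃ CircuitBoard ┃key2 = value
                         ┠──────────────┃key3 = value
                         ┃   0 1 2 3 4 5┃key4 = value
                     ┏━━━━━━━━━━━━━━━━━━━━━━━━━━━━━━━
                     ┃ CheckboxTree                  
                     ┠───────────────────────────────
                     ┃>[-] workspace/                
                     ┃   [-] docs/                   
                     ┃     [-] data/                 
                     ┃       [x] utils.json          
                     ┃       [ ] main.json           
                     ┃       [ ] LICENSE             
                     ┃       [x] worker.rs           
                     ┃     [ ] config.c              
                     ┃   [ ] views/                  
                     ┃     [ ] .gitignore            
                     ┃     [ ] tests/                
                     ┗━━━━━━━━━━━━━━━━━━━━━━━━━━━━━━━
                                                     
                                                     
                                                     


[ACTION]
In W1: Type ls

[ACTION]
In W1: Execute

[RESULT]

                                        ┃key3 = value
                                        ┃key4 = value
                         ┏━━━━━━━━━━━━━━┃$ echo "buil
                         ┃ CircuitBoard ┃build comple
                         ┠──────────────┃$ ls        
                         ┃   0 1 2 3 4 5┃main.py  tes
                     ┏━━━━━━━━━━━━━━━━━━━━━━━━━━━━━━━
                     ┃ CheckboxTree                  
                     ┠───────────────────────────────
                     ┃>[-] workspace/                
                     ┃   [-] docs/                   
                     ┃     [-] data/                 
                     ┃       [x] utils.json          
                     ┃       [ ] main.json           
                     ┃       [ ] LICENSE             
                     ┃       [x] worker.rs           
                     ┃     [ ] config.c              
                     ┃   [ ] views/                  
                     ┃     [ ] .gitignore            
                     ┃     [ ] tests/                
                     ┗━━━━━━━━━━━━━━━━━━━━━━━━━━━━━━━
                                                     
                                                     
                                                     


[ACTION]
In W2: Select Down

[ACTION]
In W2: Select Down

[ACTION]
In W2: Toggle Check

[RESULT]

                                        ┃key3 = value
                                        ┃key4 = value
                         ┏━━━━━━━━━━━━━━┃$ echo "buil
                         ┃ CircuitBoard ┃build comple
                         ┠──────────────┃$ ls        
                         ┃   0 1 2 3 4 5┃main.py  tes
                     ┏━━━━━━━━━━━━━━━━━━━━━━━━━━━━━━━
                     ┃ CheckboxTree                  
                     ┠───────────────────────────────
                     ┃ [-] workspace/                
                     ┃   [-] docs/                   
                     ┃>    [x] data/                 
                     ┃       [x] utils.json          
                     ┃       [x] main.json           
                     ┃       [x] LICENSE             
                     ┃       [x] worker.rs           
                     ┃     [ ] config.c              
                     ┃   [ ] views/                  
                     ┃     [ ] .gitignore            
                     ┃     [ ] tests/                
                     ┗━━━━━━━━━━━━━━━━━━━━━━━━━━━━━━━
                                                     
                                                     
                                                     


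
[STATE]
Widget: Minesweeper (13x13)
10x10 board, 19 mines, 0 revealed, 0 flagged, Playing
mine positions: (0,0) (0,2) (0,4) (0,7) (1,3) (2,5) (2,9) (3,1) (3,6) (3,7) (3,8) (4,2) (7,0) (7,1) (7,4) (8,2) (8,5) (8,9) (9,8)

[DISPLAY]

■■■■■■■■■■   
■■■■■■■■■■   
■■■■■■■■■■   
■■■■■■■■■■   
■■■■■■■■■■   
■■■■■■■■■■   
■■■■■■■■■■   
■■■■■■■■■■   
■■■■■■■■■■   
■■■■■■■■■■   
             
             
             


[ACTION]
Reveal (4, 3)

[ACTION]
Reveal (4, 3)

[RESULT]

■■■■■■■■■■   
■■■■■■■■■■   
■■■■■■■■■■   
■■■■■■■■■■   
■■■1■■■■■■   
■■■■■■■■■■   
■■■■■■■■■■   
■■■■■■■■■■   
■■■■■■■■■■   
■■■■■■■■■■   
             
             
             


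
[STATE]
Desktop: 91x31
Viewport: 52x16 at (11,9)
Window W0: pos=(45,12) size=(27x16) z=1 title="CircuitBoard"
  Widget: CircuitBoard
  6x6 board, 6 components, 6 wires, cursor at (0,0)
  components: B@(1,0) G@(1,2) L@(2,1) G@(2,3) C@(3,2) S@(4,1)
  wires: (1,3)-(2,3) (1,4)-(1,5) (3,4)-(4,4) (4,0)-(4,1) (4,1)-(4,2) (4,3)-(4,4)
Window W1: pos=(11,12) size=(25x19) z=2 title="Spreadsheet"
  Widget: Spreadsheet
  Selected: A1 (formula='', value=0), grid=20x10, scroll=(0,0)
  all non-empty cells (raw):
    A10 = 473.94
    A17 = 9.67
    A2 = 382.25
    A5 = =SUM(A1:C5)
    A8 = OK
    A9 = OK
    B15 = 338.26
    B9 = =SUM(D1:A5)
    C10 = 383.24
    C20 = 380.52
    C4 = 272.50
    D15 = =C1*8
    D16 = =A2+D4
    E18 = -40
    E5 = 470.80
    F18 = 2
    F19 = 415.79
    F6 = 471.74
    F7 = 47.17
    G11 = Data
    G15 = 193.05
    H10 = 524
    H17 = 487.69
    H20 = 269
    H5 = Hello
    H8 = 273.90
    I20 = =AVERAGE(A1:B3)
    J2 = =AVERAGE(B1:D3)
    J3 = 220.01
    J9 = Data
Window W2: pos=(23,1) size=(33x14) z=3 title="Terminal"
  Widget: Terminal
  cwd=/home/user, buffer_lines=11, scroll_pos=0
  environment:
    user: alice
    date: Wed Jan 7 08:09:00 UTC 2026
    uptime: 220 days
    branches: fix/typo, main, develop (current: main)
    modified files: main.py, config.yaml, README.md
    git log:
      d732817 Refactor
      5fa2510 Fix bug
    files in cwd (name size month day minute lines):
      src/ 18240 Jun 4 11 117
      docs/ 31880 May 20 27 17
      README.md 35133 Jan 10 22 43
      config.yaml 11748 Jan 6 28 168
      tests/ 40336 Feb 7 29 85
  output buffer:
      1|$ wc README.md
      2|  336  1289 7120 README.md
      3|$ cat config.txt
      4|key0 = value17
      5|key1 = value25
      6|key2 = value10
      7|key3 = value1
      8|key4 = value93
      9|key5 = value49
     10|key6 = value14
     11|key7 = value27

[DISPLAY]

            ┃key2 = value10                 ┃       
            ┃key3 = value1                  ┃       
            ┃key4 = value93                 ┃       
┏━━━━━━━━━━━┃key5 = value49                 ┃━━━━━━━
┃ Spreadshee┃key6 = value14                 ┃ard    
┠───────────┗━━━━━━━━━━━━━━━━━━━━━━━━━━━━━━━┛───────
┃A1:                    ┃         ┃   0 1 2 3 4 5   
┃       A       B       ┃         ┃0  [.]           
┃-----------------------┃         ┃                 
┃  1      [0]       0   ┃         ┃1   B       G   ·
┃  2   382.25       0   ┃         ┃                │
┃  3        0       0   ┃         ┃2       L       G
┃  4        0       0  2┃         ┃                 
┃  5 #CIRC!         0   ┃         ┃3           C    
┃  6        0       0   ┃         ┃                 
┃  7        0       0   ┃         ┃4   · ─ S ─ ·   ·


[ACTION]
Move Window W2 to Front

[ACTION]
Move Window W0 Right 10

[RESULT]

            ┃key2 = value10                 ┃       
            ┃key3 = value1                  ┃       
            ┃key4 = value93                 ┃       
┏━━━━━━━━━━━┃key5 = value49                 ┃━━━━━━━
┃ Spreadshee┃key6 = value14                 ┃ Circui
┠───────────┗━━━━━━━━━━━━━━━━━━━━━━━━━━━━━━━┛───────
┃A1:                    ┃                   ┃   0 1 
┃       A       B       ┃                   ┃0  [.] 
┃-----------------------┃                   ┃       
┃  1      [0]       0   ┃                   ┃1   B  
┃  2   382.25       0   ┃                   ┃       
┃  3        0       0   ┃                   ┃2      
┃  4        0       0  2┃                   ┃       
┃  5 #CIRC!         0   ┃                   ┃3      
┃  6        0       0   ┃                   ┃       
┃  7        0       0   ┃                   ┃4   · ─


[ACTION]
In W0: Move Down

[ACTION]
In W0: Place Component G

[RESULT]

            ┃key2 = value10                 ┃       
            ┃key3 = value1                  ┃       
            ┃key4 = value93                 ┃       
┏━━━━━━━━━━━┃key5 = value49                 ┃━━━━━━━
┃ Spreadshee┃key6 = value14                 ┃ Circui
┠───────────┗━━━━━━━━━━━━━━━━━━━━━━━━━━━━━━━┛───────
┃A1:                    ┃                   ┃   0 1 
┃       A       B       ┃                   ┃0      
┃-----------------------┃                   ┃       
┃  1      [0]       0   ┃                   ┃1  [G] 
┃  2   382.25       0   ┃                   ┃       
┃  3        0       0   ┃                   ┃2      
┃  4        0       0  2┃                   ┃       
┃  5 #CIRC!         0   ┃                   ┃3      
┃  6        0       0   ┃                   ┃       
┃  7        0       0   ┃                   ┃4   · ─


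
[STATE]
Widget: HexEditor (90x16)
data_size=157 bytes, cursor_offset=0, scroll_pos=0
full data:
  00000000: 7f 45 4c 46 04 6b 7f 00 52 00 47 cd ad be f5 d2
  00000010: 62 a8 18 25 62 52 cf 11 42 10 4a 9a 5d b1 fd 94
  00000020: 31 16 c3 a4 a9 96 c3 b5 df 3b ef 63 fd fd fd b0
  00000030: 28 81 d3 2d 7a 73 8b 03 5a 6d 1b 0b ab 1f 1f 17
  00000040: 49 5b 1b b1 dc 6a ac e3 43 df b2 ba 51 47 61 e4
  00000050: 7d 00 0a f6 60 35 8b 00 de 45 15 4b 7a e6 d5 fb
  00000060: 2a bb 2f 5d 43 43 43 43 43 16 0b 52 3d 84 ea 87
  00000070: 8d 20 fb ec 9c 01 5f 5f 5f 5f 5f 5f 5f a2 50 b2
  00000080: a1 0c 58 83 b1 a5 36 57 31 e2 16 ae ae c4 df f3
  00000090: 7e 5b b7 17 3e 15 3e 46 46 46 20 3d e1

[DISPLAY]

00000000  7F 45 4c 46 04 6b 7f 00  52 00 47 cd ad be f5 d2  |.ELF.k..R.G.....|            
00000010  62 a8 18 25 62 52 cf 11  42 10 4a 9a 5d b1 fd 94  |b..%bR..B.J.]...|            
00000020  31 16 c3 a4 a9 96 c3 b5  df 3b ef 63 fd fd fd b0  |1........;.c....|            
00000030  28 81 d3 2d 7a 73 8b 03  5a 6d 1b 0b ab 1f 1f 17  |(..-zs..Zm......|            
00000040  49 5b 1b b1 dc 6a ac e3  43 df b2 ba 51 47 61 e4  |I[...j..C...QGa.|            
00000050  7d 00 0a f6 60 35 8b 00  de 45 15 4b 7a e6 d5 fb  |}...`5...E.Kz...|            
00000060  2a bb 2f 5d 43 43 43 43  43 16 0b 52 3d 84 ea 87  |*./]CCCCC..R=...|            
00000070  8d 20 fb ec 9c 01 5f 5f  5f 5f 5f 5f 5f a2 50 b2  |. ...._______.P.|            
00000080  a1 0c 58 83 b1 a5 36 57  31 e2 16 ae ae c4 df f3  |..X...6W1.......|            
00000090  7e 5b b7 17 3e 15 3e 46  46 46 20 3d e1           |~[..>.>FFF =.   |            
                                                                                          
                                                                                          
                                                                                          
                                                                                          
                                                                                          
                                                                                          


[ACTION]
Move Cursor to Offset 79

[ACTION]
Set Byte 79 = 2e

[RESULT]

00000000  7f 45 4c 46 04 6b 7f 00  52 00 47 cd ad be f5 d2  |.ELF.k..R.G.....|            
00000010  62 a8 18 25 62 52 cf 11  42 10 4a 9a 5d b1 fd 94  |b..%bR..B.J.]...|            
00000020  31 16 c3 a4 a9 96 c3 b5  df 3b ef 63 fd fd fd b0  |1........;.c....|            
00000030  28 81 d3 2d 7a 73 8b 03  5a 6d 1b 0b ab 1f 1f 17  |(..-zs..Zm......|            
00000040  49 5b 1b b1 dc 6a ac e3  43 df b2 ba 51 47 61 2E  |I[...j..C...QGa.|            
00000050  7d 00 0a f6 60 35 8b 00  de 45 15 4b 7a e6 d5 fb  |}...`5...E.Kz...|            
00000060  2a bb 2f 5d 43 43 43 43  43 16 0b 52 3d 84 ea 87  |*./]CCCCC..R=...|            
00000070  8d 20 fb ec 9c 01 5f 5f  5f 5f 5f 5f 5f a2 50 b2  |. ...._______.P.|            
00000080  a1 0c 58 83 b1 a5 36 57  31 e2 16 ae ae c4 df f3  |..X...6W1.......|            
00000090  7e 5b b7 17 3e 15 3e 46  46 46 20 3d e1           |~[..>.>FFF =.   |            
                                                                                          
                                                                                          
                                                                                          
                                                                                          
                                                                                          
                                                                                          


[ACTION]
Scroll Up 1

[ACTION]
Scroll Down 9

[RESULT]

00000090  7e 5b b7 17 3e 15 3e 46  46 46 20 3d e1           |~[..>.>FFF =.   |            
                                                                                          
                                                                                          
                                                                                          
                                                                                          
                                                                                          
                                                                                          
                                                                                          
                                                                                          
                                                                                          
                                                                                          
                                                                                          
                                                                                          
                                                                                          
                                                                                          
                                                                                          


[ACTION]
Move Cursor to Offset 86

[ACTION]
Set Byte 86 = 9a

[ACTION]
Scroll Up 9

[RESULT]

00000000  7f 45 4c 46 04 6b 7f 00  52 00 47 cd ad be f5 d2  |.ELF.k..R.G.....|            
00000010  62 a8 18 25 62 52 cf 11  42 10 4a 9a 5d b1 fd 94  |b..%bR..B.J.]...|            
00000020  31 16 c3 a4 a9 96 c3 b5  df 3b ef 63 fd fd fd b0  |1........;.c....|            
00000030  28 81 d3 2d 7a 73 8b 03  5a 6d 1b 0b ab 1f 1f 17  |(..-zs..Zm......|            
00000040  49 5b 1b b1 dc 6a ac e3  43 df b2 ba 51 47 61 2e  |I[...j..C...QGa.|            
00000050  7d 00 0a f6 60 35 9A 00  de 45 15 4b 7a e6 d5 fb  |}...`5...E.Kz...|            
00000060  2a bb 2f 5d 43 43 43 43  43 16 0b 52 3d 84 ea 87  |*./]CCCCC..R=...|            
00000070  8d 20 fb ec 9c 01 5f 5f  5f 5f 5f 5f 5f a2 50 b2  |. ...._______.P.|            
00000080  a1 0c 58 83 b1 a5 36 57  31 e2 16 ae ae c4 df f3  |..X...6W1.......|            
00000090  7e 5b b7 17 3e 15 3e 46  46 46 20 3d e1           |~[..>.>FFF =.   |            
                                                                                          
                                                                                          
                                                                                          
                                                                                          
                                                                                          
                                                                                          
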